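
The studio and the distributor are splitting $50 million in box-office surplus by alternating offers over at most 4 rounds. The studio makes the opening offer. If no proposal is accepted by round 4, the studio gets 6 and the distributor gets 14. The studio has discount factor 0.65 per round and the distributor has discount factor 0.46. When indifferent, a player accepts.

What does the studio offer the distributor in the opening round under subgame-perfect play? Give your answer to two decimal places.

14.10

By backward induction:
Round 4 (the distributor proposes): the studio gets 6 if talks fail, so the distributor offers 6 and keeps 44.
Round 3 (the studio proposes): the distributor can get 44 next round, worth 0.46 × 44 = 20.24 now. The studio offers 20.24 and keeps 50 − 20.24 = 29.76.
Round 2 (the distributor proposes): the studio can get 29.76 next round, worth 0.65 × 29.76 = 19.344 now. The distributor offers 19.344 and keeps 50 − 19.344 = 30.656.
Round 1 (the studio proposes): the distributor can get 30.656 next round, worth 0.46 × 30.656 = 14.10176 now. The studio offers 14.10176 and keeps 50 − 14.10176 = 35.89824.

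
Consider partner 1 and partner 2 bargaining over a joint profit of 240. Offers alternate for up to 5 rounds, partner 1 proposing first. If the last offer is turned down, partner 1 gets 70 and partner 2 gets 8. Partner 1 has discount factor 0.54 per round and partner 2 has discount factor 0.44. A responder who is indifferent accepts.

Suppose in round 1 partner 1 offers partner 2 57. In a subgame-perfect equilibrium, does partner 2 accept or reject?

Round 5 (partner 1 proposes): partner 2 gets 8 if talks fail, so partner 1 offers 8 and keeps 232.
Round 4 (partner 2 proposes): partner 1 can get 232 next round, worth 0.54 × 232 = 125.28 now, so partner 2 offers 125.28, keeping 114.72.
Round 3 (partner 1 proposes): partner 2 can get 114.72 next round, worth 0.44 × 114.72 = 50.4768 now, so partner 1 offers 50.4768, keeping 189.5232.
Round 2 (partner 2 proposes): partner 1 can get 189.5232 next round, worth 0.54 × 189.5232 = 102.342528 now, so partner 2 offers 102.342528, keeping 137.657472.
So by rejecting in round 1, partner 2 gets 137.657472 next round, worth 0.44 × 137.657472 = 60.56928768 now.
Offer 57 < 60.56928768, so partner 2 rejects.

Reject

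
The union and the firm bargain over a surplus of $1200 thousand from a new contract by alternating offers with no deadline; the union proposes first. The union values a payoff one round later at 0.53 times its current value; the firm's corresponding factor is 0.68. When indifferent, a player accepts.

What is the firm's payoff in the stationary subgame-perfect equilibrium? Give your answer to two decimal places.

599.62

When the union proposes, the firm accepts any offer worth at least 0.68 times what the firm would get by proposing next round; and vice versa.
This gives x = 1200 − 0.68y and y = 1200 − 0.53x, where x and y are each side's share when it proposes.
Hence (1 − 0.68·0.53)x = 1200(1 − 0.68), i.e. 0.6396·x = 384.
x ≈ 600.3752; the firm's share is 1200 − x ≈ 599.6248.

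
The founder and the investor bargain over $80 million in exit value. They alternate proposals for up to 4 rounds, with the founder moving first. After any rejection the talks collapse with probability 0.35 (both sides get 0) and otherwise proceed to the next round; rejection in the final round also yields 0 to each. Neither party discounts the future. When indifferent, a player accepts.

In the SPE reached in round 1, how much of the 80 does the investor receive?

Round 4 (the investor proposes): the founder will accept anything ≥ 0, so the investor offers 0 and keeps 80.
Round 3 (the founder proposes): rejecting gives the investor an expected 0.65 × 80 = 52, so the founder offers 52, keeping 28.
Round 2 (the investor proposes): rejecting gives the founder an expected 0.65 × 28 = 18.2. The investor offers 18.2 and keeps 80 − 18.2 = 61.8.
Round 1 (the founder proposes): rejecting gives the investor an expected 0.65 × 61.8 = 40.17; the founder offers that and keeps 39.83.

40.17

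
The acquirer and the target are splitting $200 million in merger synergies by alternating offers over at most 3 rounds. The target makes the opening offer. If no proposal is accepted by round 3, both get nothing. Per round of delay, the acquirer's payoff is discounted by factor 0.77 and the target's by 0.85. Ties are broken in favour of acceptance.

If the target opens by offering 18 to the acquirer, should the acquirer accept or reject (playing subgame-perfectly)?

Reject

Work out the acquirer's continuation value if the offer is rejected.
Round 3 (the target proposes): the acquirer will accept anything ≥ 0, so the target offers 0 and keeps 200.
Round 2 (the acquirer proposes): the target can get 200 next round, worth 0.85 × 200 = 170 now, so the acquirer offers 170, keeping 30.
So by rejecting in round 1, the acquirer gets 30 next round, worth 0.77 × 30 = 23.1 now.
Offer 18 < 23.1, so the acquirer rejects.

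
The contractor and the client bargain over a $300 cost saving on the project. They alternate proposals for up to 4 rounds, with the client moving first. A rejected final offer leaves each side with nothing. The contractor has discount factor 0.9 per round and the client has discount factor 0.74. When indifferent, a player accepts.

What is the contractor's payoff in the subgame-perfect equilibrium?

Round 4 (the contractor proposes): rejection yields 0 for the client; the contractor offers 0 and keeps 300.
Round 3 (the client proposes): the contractor can get 300 next round, worth 0.9 × 300 = 270 now. The client offers 270 and keeps 300 − 270 = 30.
Round 2 (the contractor proposes): the client can get 30 next round, worth 0.74 × 30 = 22.2 now, so the contractor offers 22.2, keeping 277.8.
Round 1 (the client proposes): the contractor can get 277.8 next round, worth 0.9 × 277.8 = 250.02 now, so the client offers 250.02, keeping 49.98.

250.02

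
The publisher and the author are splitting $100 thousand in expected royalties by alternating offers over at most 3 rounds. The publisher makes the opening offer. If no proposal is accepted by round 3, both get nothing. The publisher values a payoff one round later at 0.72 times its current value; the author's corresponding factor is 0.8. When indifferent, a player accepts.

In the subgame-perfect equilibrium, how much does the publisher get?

77.6

Work backward from the last round.
Round 3 (the publisher proposes): rejection yields 0 for the author; the publisher offers 0 and keeps 100.
Round 2 (the author proposes): the publisher can get 100 next round, worth 0.72 × 100 = 72 now. The author offers 72 and keeps 100 − 72 = 28.
Round 1 (the publisher proposes): the author can get 28 next round, worth 0.8 × 28 = 22.4 now. The publisher offers 22.4 and keeps 100 − 22.4 = 77.6.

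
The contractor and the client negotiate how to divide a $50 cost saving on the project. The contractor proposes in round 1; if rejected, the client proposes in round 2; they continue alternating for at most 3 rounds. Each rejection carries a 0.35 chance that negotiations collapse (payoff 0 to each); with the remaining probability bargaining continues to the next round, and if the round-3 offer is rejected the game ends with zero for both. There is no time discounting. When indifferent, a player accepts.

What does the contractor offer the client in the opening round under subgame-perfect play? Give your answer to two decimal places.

11.38

By backward induction:
Round 3 (the contractor proposes): rejection yields 0 for the client; the contractor offers 0 and keeps 50.
Round 2 (the client proposes): rejecting gives the contractor an expected 0.65 × 50 = 32.5; the client offers that and keeps 17.5.
Round 1 (the contractor proposes): rejecting gives the client an expected 0.65 × 17.5 = 11.375, so the contractor offers 11.375, keeping 38.625.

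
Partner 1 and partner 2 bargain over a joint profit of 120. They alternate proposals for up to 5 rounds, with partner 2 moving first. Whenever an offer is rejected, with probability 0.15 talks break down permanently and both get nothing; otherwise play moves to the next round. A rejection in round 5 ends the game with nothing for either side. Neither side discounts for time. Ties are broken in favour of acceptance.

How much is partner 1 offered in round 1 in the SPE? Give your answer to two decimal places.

26.35

By backward induction:
Round 5 (partner 2 proposes): rejection yields 0 for partner 1; partner 2 offers 0 and keeps 120.
Round 4 (partner 1 proposes): rejecting gives partner 2 an expected 0.85 × 120 = 102. Partner 1 offers 102 and keeps 120 − 102 = 18.
Round 3 (partner 2 proposes): rejecting gives partner 1 an expected 0.85 × 18 = 15.3, so partner 2 offers 15.3, keeping 104.7.
Round 2 (partner 1 proposes): rejecting gives partner 2 an expected 0.85 × 104.7 = 88.995. Partner 1 offers 88.995 and keeps 120 − 88.995 = 31.005.
Round 1 (partner 2 proposes): rejecting gives partner 1 an expected 0.85 × 31.005 = 26.35425. Partner 2 offers 26.35425 and keeps 120 − 26.35425 = 93.64575.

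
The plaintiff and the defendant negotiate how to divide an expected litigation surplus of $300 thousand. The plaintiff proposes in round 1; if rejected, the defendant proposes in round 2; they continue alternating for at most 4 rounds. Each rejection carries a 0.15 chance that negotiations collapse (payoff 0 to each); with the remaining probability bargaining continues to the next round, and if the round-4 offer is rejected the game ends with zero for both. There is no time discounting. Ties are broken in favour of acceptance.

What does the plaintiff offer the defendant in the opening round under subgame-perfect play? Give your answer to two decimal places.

By backward induction:
Round 4 (the defendant proposes): rejection yields 0 for the plaintiff; the defendant offers 0 and keeps 300.
Round 3 (the plaintiff proposes): rejecting gives the defendant an expected 0.85 × 300 = 255. The plaintiff offers 255 and keeps 300 − 255 = 45.
Round 2 (the defendant proposes): rejecting gives the plaintiff an expected 0.85 × 45 = 38.25; the defendant offers that and keeps 261.75.
Round 1 (the plaintiff proposes): rejecting gives the defendant an expected 0.85 × 261.75 = 222.4875, so the plaintiff offers 222.4875, keeping 77.5125.

222.49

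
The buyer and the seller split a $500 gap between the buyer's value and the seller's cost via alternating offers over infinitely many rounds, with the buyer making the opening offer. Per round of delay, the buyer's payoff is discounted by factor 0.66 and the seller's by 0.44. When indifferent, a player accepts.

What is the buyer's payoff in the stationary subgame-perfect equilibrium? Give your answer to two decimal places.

394.59

Let x be the buyer's share when the buyer proposes and y be the seller's share when the seller proposes.
The seller accepts iff offered ≥ 0.44·y, so x = 500 − 0.44y. Symmetrically y = 500 − 0.66x.
Substituting: x = 500 − 0.44(500 − 0.66x), giving x(1 − 0.66·0.44) = 500(1 − 0.44).
So x = 500 × 0.56 / 0.7096 ≈ 394.5885, and the seller receives 500 − x ≈ 105.4115.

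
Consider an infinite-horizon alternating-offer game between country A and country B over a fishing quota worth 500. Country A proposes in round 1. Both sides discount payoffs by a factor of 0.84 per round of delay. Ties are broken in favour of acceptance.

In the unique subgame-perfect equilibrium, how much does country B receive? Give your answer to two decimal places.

228.26

When country A proposes, country B accepts any offer worth at least 0.84 times what country B would get by proposing next round; and vice versa.
This gives x = 500 − 0.84y and y = 500 − 0.84x, where x and y are each side's share when it proposes.
Hence (1 − 0.84·0.84)x = 500(1 − 0.84), i.e. 0.2944·x = 80.
x ≈ 271.7391; country B's share is 500 − x ≈ 228.2609.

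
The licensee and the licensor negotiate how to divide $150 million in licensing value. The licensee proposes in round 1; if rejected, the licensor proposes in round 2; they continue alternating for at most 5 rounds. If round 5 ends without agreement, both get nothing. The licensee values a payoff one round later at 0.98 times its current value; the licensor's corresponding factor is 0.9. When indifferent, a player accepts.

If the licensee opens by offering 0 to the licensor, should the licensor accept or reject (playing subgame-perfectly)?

Round 5 (the licensee proposes): rejection yields 0 for the licensor; the licensee offers 0 and keeps 150.
Round 4 (the licensor proposes): the licensee can get 150 next round, worth 0.98 × 150 = 147 now, so the licensor offers 147, keeping 3.
Round 3 (the licensee proposes): the licensor can get 3 next round, worth 0.9 × 3 = 2.7 now. The licensee offers 2.7 and keeps 150 − 2.7 = 147.3.
Round 2 (the licensor proposes): the licensee can get 147.3 next round, worth 0.98 × 147.3 = 144.354 now, so the licensor offers 144.354, keeping 5.646.
So by rejecting in round 1, the licensor gets 5.646 next round, worth 0.9 × 5.646 = 5.0814 now.
Offer 0 < 5.0814, so the licensor rejects.

Reject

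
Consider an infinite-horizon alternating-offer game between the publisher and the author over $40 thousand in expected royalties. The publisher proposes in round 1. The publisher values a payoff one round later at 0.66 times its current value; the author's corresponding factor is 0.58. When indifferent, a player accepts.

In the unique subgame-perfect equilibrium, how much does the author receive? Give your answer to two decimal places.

Let x be the publisher's share when the publisher proposes and y be the author's share when the author proposes.
The author accepts iff offered ≥ 0.58·y, so x = 40 − 0.58y. Symmetrically y = 40 − 0.66x.
Substituting: x = 40 − 0.58(40 − 0.66x), giving x(1 − 0.66·0.58) = 40(1 − 0.58).
So x = 40 × 0.42 / 0.6172 ≈ 27.2197, and the author receives 40 − x ≈ 12.7803.

12.78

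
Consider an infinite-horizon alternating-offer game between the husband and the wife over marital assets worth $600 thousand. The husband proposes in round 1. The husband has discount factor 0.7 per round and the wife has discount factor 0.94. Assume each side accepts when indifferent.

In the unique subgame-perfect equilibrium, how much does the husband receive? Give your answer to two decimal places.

105.26

In a stationary SPE each proposer offers the other exactly their discounted continuation value.
If the husband keeps x when proposing and the wife keeps y when proposing, then x = 600 − 0.94y and y = 600 − 0.7x.
Solving: x = 600(1 − 0.94) / (1 − 0.7·0.94) = 36 / 0.342 ≈ 105.2632.
The wife gets 600 − 105.2632 ≈ 494.7368.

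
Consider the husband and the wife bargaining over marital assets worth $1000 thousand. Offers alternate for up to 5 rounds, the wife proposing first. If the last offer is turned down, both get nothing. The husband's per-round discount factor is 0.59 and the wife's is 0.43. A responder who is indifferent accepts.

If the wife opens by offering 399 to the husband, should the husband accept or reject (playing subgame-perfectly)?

Reject

Work out the husband's continuation value if the offer is rejected.
Round 5 (the wife proposes): rejection yields 0 for the husband; the wife offers 0 and keeps 1000.
Round 4 (the husband proposes): the wife can get 1000 next round, worth 0.43 × 1000 = 430 now; the husband offers that and keeps 570.
Round 3 (the wife proposes): the husband can get 570 next round, worth 0.59 × 570 = 336.3 now. The wife offers 336.3 and keeps 1000 − 336.3 = 663.7.
Round 2 (the husband proposes): the wife can get 663.7 next round, worth 0.43 × 663.7 = 285.391 now, so the husband offers 285.391, keeping 714.609.
So by rejecting in round 1, the husband gets 714.609 next round, worth 0.59 × 714.609 = 421.61931 now.
Offer 399 < 421.61931, so the husband rejects.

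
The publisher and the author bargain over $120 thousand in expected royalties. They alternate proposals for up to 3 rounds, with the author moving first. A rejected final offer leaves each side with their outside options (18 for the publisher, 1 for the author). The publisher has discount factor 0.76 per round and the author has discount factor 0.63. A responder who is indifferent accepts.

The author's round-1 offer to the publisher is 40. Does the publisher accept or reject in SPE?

Round 3 (the author proposes): the publisher gets 18 if talks fail, so the author offers 18 and keeps 102.
Round 2 (the publisher proposes): the author can get 102 next round, worth 0.63 × 102 = 64.26 now; the publisher offers that and keeps 55.74.
So by rejecting in round 1, the publisher gets 55.74 next round, worth 0.76 × 55.74 = 42.3624 now.
Offer 40 < 42.3624, so the publisher rejects.

Reject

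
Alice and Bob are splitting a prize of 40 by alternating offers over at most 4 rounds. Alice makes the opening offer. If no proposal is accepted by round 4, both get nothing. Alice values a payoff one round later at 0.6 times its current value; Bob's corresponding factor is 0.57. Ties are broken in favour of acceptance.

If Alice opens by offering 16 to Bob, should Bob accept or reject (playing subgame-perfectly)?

Round 4 (Bob proposes): Alice will accept anything ≥ 0, so Bob offers 0 and keeps 40.
Round 3 (Alice proposes): Bob can get 40 next round, worth 0.57 × 40 = 22.8 now. Alice offers 22.8 and keeps 40 − 22.8 = 17.2.
Round 2 (Bob proposes): Alice can get 17.2 next round, worth 0.6 × 17.2 = 10.32 now; Bob offers that and keeps 29.68.
So by rejecting in round 1, Bob gets 29.68 next round, worth 0.57 × 29.68 = 16.9176 now.
Offer 16 < 16.9176, so Bob rejects.

Reject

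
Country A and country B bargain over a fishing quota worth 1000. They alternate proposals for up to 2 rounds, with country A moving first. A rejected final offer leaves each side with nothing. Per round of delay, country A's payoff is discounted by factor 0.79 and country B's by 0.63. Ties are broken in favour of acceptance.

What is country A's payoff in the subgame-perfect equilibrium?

370

Work backward from the last round.
Round 2 (country B proposes): rejection yields 0 for country A; country B offers 0 and keeps 1000.
Round 1 (country A proposes): country B can get 1000 next round, worth 0.63 × 1000 = 630 now, so country A offers 630, keeping 370.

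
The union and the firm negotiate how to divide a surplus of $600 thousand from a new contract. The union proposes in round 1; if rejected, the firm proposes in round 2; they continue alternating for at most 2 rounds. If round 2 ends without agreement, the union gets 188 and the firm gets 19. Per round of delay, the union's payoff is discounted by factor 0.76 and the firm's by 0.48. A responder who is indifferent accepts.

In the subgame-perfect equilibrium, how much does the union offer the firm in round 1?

Round 2 (the firm proposes): the union gets 188 if talks fail, so the firm offers 188 and keeps 412.
Round 1 (the union proposes): the firm can get 412 next round, worth 0.48 × 412 = 197.76 now, so the union offers 197.76, keeping 402.24.

197.76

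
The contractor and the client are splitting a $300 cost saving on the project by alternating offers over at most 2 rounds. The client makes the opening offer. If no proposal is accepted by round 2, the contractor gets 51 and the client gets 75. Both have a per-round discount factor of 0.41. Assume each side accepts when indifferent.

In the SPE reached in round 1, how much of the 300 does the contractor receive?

Round 2 (the contractor proposes): the client gets 75 if talks fail, so the contractor offers 75 and keeps 225.
Round 1 (the client proposes): the contractor can get 225 next round, worth 0.41 × 225 = 92.25 now. The client offers 92.25 and keeps 300 − 92.25 = 207.75.

92.25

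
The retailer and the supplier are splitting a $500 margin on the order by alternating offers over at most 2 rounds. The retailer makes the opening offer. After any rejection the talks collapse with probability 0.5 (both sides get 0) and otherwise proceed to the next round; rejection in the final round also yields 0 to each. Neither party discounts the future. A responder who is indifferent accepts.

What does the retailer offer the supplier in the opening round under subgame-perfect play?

By backward induction:
Round 2 (the supplier proposes): the retailer will accept anything ≥ 0, so the supplier offers 0 and keeps 500.
Round 1 (the retailer proposes): rejecting gives the supplier an expected 0.5 × 500 = 250; the retailer offers that and keeps 250.

250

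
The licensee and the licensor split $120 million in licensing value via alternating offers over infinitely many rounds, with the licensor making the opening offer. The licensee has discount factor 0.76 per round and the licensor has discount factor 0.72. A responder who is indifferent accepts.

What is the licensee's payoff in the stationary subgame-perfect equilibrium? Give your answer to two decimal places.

In a stationary SPE each proposer offers the other exactly their discounted continuation value.
If the licensor keeps x when proposing and the licensee keeps y when proposing, then x = 120 − 0.76y and y = 120 − 0.72x.
Solving: x = 120(1 − 0.76) / (1 − 0.72·0.76) = 28.8 / 0.4528 ≈ 63.6042.
The licensee gets 120 − 63.6042 ≈ 56.3958.

56.40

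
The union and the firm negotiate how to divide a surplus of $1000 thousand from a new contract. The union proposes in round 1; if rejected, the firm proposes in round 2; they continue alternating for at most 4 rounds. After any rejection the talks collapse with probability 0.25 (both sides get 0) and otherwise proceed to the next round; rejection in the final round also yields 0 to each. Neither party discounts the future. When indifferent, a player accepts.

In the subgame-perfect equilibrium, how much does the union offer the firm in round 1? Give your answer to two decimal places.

609.38

Round 4 (the firm proposes): the union will accept anything ≥ 0, so the firm offers 0 and keeps 1000.
Round 3 (the union proposes): rejecting gives the firm an expected 0.75 × 1000 = 750; the union offers that and keeps 250.
Round 2 (the firm proposes): rejecting gives the union an expected 0.75 × 250 = 187.5; the firm offers that and keeps 812.5.
Round 1 (the union proposes): rejecting gives the firm an expected 0.75 × 812.5 = 609.375. The union offers 609.375 and keeps 1000 − 609.375 = 390.625.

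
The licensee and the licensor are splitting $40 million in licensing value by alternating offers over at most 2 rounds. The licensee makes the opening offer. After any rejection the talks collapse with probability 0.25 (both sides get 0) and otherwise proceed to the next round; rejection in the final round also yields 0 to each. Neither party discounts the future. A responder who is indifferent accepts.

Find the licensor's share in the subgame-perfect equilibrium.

Round 2 (the licensor proposes): rejection yields 0 for the licensee; the licensor offers 0 and keeps 40.
Round 1 (the licensee proposes): rejecting gives the licensor an expected 0.75 × 40 = 30. The licensee offers 30 and keeps 40 − 30 = 10.

30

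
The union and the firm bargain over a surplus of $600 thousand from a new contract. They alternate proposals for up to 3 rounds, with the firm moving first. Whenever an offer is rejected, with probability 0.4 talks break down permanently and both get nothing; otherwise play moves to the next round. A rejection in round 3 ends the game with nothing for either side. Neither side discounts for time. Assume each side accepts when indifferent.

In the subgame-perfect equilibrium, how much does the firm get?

By backward induction:
Round 3 (the firm proposes): rejection yields 0 for the union; the firm offers 0 and keeps 600.
Round 2 (the union proposes): rejecting gives the firm an expected 0.6 × 600 = 360. The union offers 360 and keeps 600 − 360 = 240.
Round 1 (the firm proposes): rejecting gives the union an expected 0.6 × 240 = 144, so the firm offers 144, keeping 456.

456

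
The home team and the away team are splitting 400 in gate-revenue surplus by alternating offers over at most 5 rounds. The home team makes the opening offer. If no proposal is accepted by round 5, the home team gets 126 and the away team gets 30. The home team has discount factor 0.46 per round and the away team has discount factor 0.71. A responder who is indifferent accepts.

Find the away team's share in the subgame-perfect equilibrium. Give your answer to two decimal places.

206.65

Round 5 (the home team proposes): the away team gets 30 if talks fail, so the home team offers 30 and keeps 370.
Round 4 (the away team proposes): the home team can get 370 next round, worth 0.46 × 370 = 170.2 now. The away team offers 170.2 and keeps 400 − 170.2 = 229.8.
Round 3 (the home team proposes): the away team can get 229.8 next round, worth 0.71 × 229.8 = 163.158 now. The home team offers 163.158 and keeps 400 − 163.158 = 236.842.
Round 2 (the away team proposes): the home team can get 236.842 next round, worth 0.46 × 236.842 = 108.94732 now, so the away team offers 108.94732, keeping 291.05268.
Round 1 (the home team proposes): the away team can get 291.05268 next round, worth 0.71 × 291.05268 = 206.6474028 now, so the home team offers 206.6474028, keeping 193.3525972.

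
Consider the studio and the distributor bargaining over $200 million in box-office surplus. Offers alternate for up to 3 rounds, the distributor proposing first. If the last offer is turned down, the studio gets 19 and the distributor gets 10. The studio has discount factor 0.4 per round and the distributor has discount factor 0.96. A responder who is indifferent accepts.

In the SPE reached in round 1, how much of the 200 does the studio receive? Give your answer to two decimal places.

Solve by backward induction from round 3.
Round 3 (the distributor proposes): the studio gets 19 if talks fail, so the distributor offers 19 and keeps 181.
Round 2 (the studio proposes): the distributor can get 181 next round, worth 0.96 × 181 = 173.76 now. The studio offers 173.76 and keeps 200 − 173.76 = 26.24.
Round 1 (the distributor proposes): the studio can get 26.24 next round, worth 0.4 × 26.24 = 10.496 now; the distributor offers that and keeps 189.504.

10.50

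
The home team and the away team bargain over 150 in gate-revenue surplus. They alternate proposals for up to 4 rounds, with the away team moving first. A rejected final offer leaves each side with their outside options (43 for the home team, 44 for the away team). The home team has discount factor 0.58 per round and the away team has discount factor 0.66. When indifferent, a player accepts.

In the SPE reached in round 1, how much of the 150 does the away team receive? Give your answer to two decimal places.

Solve by backward induction from round 4.
Round 4 (the home team proposes): the away team gets 44 if talks fail, so the home team offers 44 and keeps 106.
Round 3 (the away team proposes): the home team can get 106 next round, worth 0.58 × 106 = 61.48 now, so the away team offers 61.48, keeping 88.52.
Round 2 (the home team proposes): the away team can get 88.52 next round, worth 0.66 × 88.52 = 58.4232 now; the home team offers that and keeps 91.5768.
Round 1 (the away team proposes): the home team can get 91.5768 next round, worth 0.58 × 91.5768 = 53.114544 now, so the away team offers 53.114544, keeping 96.885456.

96.89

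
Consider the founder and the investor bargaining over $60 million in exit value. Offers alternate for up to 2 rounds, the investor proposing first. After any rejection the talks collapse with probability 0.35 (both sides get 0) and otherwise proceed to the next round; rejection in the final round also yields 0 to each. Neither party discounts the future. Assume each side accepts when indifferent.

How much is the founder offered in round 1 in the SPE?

Round 2 (the founder proposes): rejection yields 0 for the investor; the founder offers 0 and keeps 60.
Round 1 (the investor proposes): rejecting gives the founder an expected 0.65 × 60 = 39, so the investor offers 39, keeping 21.

39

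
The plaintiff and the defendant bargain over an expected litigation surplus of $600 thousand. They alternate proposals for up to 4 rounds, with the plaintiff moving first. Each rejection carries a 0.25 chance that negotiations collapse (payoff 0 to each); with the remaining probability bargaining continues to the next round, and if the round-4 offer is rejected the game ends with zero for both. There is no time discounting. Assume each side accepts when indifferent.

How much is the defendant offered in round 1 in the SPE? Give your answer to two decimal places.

365.63

Round 4 (the defendant proposes): rejection yields 0 for the plaintiff; the defendant offers 0 and keeps 600.
Round 3 (the plaintiff proposes): rejecting gives the defendant an expected 0.75 × 600 = 450; the plaintiff offers that and keeps 150.
Round 2 (the defendant proposes): rejecting gives the plaintiff an expected 0.75 × 150 = 112.5, so the defendant offers 112.5, keeping 487.5.
Round 1 (the plaintiff proposes): rejecting gives the defendant an expected 0.75 × 487.5 = 365.625. The plaintiff offers 365.625 and keeps 600 − 365.625 = 234.375.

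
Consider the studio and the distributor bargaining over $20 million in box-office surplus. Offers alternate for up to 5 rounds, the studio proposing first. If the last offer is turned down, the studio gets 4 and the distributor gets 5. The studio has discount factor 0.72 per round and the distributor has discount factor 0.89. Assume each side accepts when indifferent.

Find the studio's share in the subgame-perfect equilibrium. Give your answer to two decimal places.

Round 5 (the studio proposes): the distributor gets 5 if talks fail, so the studio offers 5 and keeps 15.
Round 4 (the distributor proposes): the studio can get 15 next round, worth 0.72 × 15 = 10.8 now, so the distributor offers 10.8, keeping 9.2.
Round 3 (the studio proposes): the distributor can get 9.2 next round, worth 0.89 × 9.2 = 8.188 now, so the studio offers 8.188, keeping 11.812.
Round 2 (the distributor proposes): the studio can get 11.812 next round, worth 0.72 × 11.812 = 8.50464 now, so the distributor offers 8.50464, keeping 11.49536.
Round 1 (the studio proposes): the distributor can get 11.49536 next round, worth 0.89 × 11.49536 = 10.2308704 now; the studio offers that and keeps 9.7691296.

9.77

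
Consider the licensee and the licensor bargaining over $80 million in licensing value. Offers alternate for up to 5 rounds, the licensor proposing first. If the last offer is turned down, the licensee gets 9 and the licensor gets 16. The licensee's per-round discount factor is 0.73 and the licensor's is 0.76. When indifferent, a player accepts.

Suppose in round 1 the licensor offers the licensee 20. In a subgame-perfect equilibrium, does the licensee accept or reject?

Work out the licensee's continuation value if the offer is rejected.
Round 5 (the licensor proposes): the licensee gets 9 if talks fail, so the licensor offers 9 and keeps 71.
Round 4 (the licensee proposes): the licensor can get 71 next round, worth 0.76 × 71 = 53.96 now; the licensee offers that and keeps 26.04.
Round 3 (the licensor proposes): the licensee can get 26.04 next round, worth 0.73 × 26.04 = 19.0092 now, so the licensor offers 19.0092, keeping 60.9908.
Round 2 (the licensee proposes): the licensor can get 60.9908 next round, worth 0.76 × 60.9908 = 46.353008 now, so the licensee offers 46.353008, keeping 33.646992.
So by rejecting in round 1, the licensee gets 33.646992 next round, worth 0.73 × 33.646992 = 24.56230416 now.
Offer 20 < 24.56230416, so the licensee rejects.

Reject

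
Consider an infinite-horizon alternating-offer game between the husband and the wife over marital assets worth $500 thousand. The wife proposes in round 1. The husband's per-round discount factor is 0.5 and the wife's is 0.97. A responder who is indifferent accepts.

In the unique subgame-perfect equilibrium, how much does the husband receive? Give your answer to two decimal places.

Let x be the wife's share when the wife proposes and y be the husband's share when the husband proposes.
The husband accepts iff offered ≥ 0.5·y, so x = 500 − 0.5y. Symmetrically y = 500 − 0.97x.
Substituting: x = 500 − 0.5(500 − 0.97x), giving x(1 − 0.97·0.5) = 500(1 − 0.5).
So x = 500 × 0.5 / 0.515 ≈ 485.4369, and the husband receives 500 − x ≈ 14.5631.

14.56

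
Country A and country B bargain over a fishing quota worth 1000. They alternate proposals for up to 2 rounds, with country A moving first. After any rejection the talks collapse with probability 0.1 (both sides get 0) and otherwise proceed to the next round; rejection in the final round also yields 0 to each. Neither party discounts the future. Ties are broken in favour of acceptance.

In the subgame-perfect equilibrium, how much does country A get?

100

Round 2 (country B proposes): country A will accept anything ≥ 0, so country B offers 0 and keeps 1000.
Round 1 (country A proposes): rejecting gives country B an expected 0.9 × 1000 = 900, so country A offers 900, keeping 100.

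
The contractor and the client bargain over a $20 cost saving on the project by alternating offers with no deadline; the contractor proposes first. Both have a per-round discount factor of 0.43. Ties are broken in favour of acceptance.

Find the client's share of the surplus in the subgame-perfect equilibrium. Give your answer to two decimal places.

In a stationary SPE each proposer offers the other exactly their discounted continuation value.
If the contractor keeps x when proposing and the client keeps y when proposing, then x = 20 − 0.43y and y = 20 − 0.43x.
Solving: x = 20(1 − 0.43) / (1 − 0.43·0.43) = 11.4 / 0.8151 ≈ 13.9860.
The client gets 20 − 13.9860 ≈ 6.0140.

6.01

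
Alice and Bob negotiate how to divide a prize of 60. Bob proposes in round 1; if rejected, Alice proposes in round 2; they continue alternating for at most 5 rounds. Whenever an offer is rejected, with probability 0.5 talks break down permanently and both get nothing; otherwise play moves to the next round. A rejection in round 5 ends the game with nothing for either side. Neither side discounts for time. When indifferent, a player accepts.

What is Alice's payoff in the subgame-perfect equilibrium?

Round 5 (Bob proposes): rejection yields 0 for Alice; Bob offers 0 and keeps 60.
Round 4 (Alice proposes): rejecting gives Bob an expected 0.5 × 60 = 30; Alice offers that and keeps 30.
Round 3 (Bob proposes): rejecting gives Alice an expected 0.5 × 30 = 15, so Bob offers 15, keeping 45.
Round 2 (Alice proposes): rejecting gives Bob an expected 0.5 × 45 = 22.5, so Alice offers 22.5, keeping 37.5.
Round 1 (Bob proposes): rejecting gives Alice an expected 0.5 × 37.5 = 18.75, so Bob offers 18.75, keeping 41.25.

18.75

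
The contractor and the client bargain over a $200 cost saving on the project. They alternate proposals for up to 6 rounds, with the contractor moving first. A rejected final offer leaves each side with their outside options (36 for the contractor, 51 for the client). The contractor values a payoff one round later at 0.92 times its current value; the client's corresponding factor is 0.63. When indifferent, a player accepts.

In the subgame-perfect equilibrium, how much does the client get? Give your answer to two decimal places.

Round 6 (the client proposes): the contractor gets 36 if talks fail, so the client offers 36 and keeps 164.
Round 5 (the contractor proposes): the client can get 164 next round, worth 0.63 × 164 = 103.32 now, so the contractor offers 103.32, keeping 96.68.
Round 4 (the client proposes): the contractor can get 96.68 next round, worth 0.92 × 96.68 = 88.9456 now. The client offers 88.9456 and keeps 200 − 88.9456 = 111.0544.
Round 3 (the contractor proposes): the client can get 111.0544 next round, worth 0.63 × 111.0544 = 69.964272 now, so the contractor offers 69.964272, keeping 130.035728.
Round 2 (the client proposes): the contractor can get 130.035728 next round, worth 0.92 × 130.035728 = 119.63286976 now, so the client offers 119.63286976, keeping 80.36713024.
Round 1 (the contractor proposes): the client can get 80.36713024 next round, worth 0.63 × 80.36713024 = 50.6312920512 now, so the contractor offers 50.6312920512, keeping 149.3687079488.

50.63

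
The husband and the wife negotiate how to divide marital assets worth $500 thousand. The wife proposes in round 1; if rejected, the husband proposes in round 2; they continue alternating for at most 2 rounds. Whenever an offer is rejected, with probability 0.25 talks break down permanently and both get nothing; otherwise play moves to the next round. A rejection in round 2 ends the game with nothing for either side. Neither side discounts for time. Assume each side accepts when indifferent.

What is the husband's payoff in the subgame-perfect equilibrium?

375

By backward induction:
Round 2 (the husband proposes): rejection yields 0 for the wife; the husband offers 0 and keeps 500.
Round 1 (the wife proposes): rejecting gives the husband an expected 0.75 × 500 = 375; the wife offers that and keeps 125.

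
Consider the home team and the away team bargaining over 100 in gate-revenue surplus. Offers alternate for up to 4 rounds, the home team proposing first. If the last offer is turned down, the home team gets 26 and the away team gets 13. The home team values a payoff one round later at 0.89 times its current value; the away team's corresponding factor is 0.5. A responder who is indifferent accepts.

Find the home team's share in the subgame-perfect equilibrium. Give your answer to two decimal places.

Round 4 (the away team proposes): the home team gets 26 if talks fail, so the away team offers 26 and keeps 74.
Round 3 (the home team proposes): the away team can get 74 next round, worth 0.5 × 74 = 37 now; the home team offers that and keeps 63.
Round 2 (the away team proposes): the home team can get 63 next round, worth 0.89 × 63 = 56.07 now. The away team offers 56.07 and keeps 100 − 56.07 = 43.93.
Round 1 (the home team proposes): the away team can get 43.93 next round, worth 0.5 × 43.93 = 21.965 now, so the home team offers 21.965, keeping 78.035.

78.04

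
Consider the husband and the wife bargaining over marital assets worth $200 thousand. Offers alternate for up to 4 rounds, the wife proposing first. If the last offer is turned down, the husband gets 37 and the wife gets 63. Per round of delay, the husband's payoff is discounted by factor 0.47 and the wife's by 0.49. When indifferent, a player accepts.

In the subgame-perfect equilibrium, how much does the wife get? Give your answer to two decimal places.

Round 4 (the husband proposes): the wife gets 63 if talks fail, so the husband offers 63 and keeps 137.
Round 3 (the wife proposes): the husband can get 137 next round, worth 0.47 × 137 = 64.39 now, so the wife offers 64.39, keeping 135.61.
Round 2 (the husband proposes): the wife can get 135.61 next round, worth 0.49 × 135.61 = 66.4489 now; the husband offers that and keeps 133.5511.
Round 1 (the wife proposes): the husband can get 133.5511 next round, worth 0.47 × 133.5511 = 62.769017 now, so the wife offers 62.769017, keeping 137.230983.

137.23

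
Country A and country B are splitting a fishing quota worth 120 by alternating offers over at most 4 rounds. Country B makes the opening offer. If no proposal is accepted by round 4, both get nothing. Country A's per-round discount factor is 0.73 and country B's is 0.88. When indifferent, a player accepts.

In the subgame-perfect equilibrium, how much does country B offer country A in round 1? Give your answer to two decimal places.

66.79

Round 4 (country A proposes): country B will accept anything ≥ 0, so country A offers 0 and keeps 120.
Round 3 (country B proposes): country A can get 120 next round, worth 0.73 × 120 = 87.6 now; country B offers that and keeps 32.4.
Round 2 (country A proposes): country B can get 32.4 next round, worth 0.88 × 32.4 = 28.512 now, so country A offers 28.512, keeping 91.488.
Round 1 (country B proposes): country A can get 91.488 next round, worth 0.73 × 91.488 = 66.78624 now, so country B offers 66.78624, keeping 53.21376.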